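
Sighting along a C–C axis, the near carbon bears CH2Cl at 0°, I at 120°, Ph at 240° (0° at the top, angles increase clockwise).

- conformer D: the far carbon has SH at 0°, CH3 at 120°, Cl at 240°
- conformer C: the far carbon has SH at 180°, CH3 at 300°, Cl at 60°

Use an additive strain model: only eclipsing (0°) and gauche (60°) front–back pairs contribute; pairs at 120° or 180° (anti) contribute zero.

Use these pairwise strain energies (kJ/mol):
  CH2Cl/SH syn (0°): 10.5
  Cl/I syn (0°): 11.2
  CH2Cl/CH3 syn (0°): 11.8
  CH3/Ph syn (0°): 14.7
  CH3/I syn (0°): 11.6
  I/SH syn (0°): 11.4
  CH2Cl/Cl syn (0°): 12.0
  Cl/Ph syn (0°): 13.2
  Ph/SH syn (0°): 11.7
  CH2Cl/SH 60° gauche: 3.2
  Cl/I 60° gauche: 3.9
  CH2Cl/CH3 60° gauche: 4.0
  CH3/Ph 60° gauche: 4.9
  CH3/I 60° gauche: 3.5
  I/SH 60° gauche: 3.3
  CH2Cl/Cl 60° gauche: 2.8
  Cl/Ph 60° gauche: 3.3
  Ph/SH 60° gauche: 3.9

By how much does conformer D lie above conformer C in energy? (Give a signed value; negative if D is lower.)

D (eclipsed): CH2Cl(0°)/SH(0°) eclipsed 10.5; I(120°)/CH3(120°) eclipsed 11.6; Ph(240°)/Cl(240°) eclipsed 13.2 → 35.3 kJ/mol.
C (staggered): CH2Cl(0°)/CH3(300°) gauche 4.0; CH2Cl(0°)/Cl(60°) gauche 2.8; I(120°)/SH(180°) gauche 3.3; I(120°)/Cl(60°) gauche 3.9; Ph(240°)/SH(180°) gauche 3.9; Ph(240°)/CH3(300°) gauche 4.9 → 22.8 kJ/mol.
E(D) − E(C) = 35.3 − 22.8 = +12.5 kJ/mol.

+12.5 kJ/mol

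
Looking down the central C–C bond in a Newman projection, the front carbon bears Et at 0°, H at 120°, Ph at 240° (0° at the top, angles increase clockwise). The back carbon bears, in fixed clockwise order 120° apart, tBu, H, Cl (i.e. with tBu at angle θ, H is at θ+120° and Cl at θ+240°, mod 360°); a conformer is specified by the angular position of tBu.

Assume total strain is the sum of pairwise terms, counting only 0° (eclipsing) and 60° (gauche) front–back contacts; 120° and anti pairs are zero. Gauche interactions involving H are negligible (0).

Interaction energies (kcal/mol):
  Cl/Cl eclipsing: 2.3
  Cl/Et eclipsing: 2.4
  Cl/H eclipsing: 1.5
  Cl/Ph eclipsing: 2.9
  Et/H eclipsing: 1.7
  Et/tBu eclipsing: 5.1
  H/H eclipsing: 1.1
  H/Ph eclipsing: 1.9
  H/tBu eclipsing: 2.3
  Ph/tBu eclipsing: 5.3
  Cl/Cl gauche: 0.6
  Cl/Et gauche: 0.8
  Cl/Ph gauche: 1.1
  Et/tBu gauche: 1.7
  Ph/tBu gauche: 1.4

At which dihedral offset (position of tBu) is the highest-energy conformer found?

tBu at 0° (eclipsed): Et–tBu eclipsed, H–H eclipsed, Ph–Cl eclipsed; 5.1 + 1.1 + 2.9 = 9.1 kcal/mol.
tBu at 60° (staggered): Et–tBu gauche, Et–Cl gauche, Ph–Cl gauche; 1.7 + 0.8 + 1.1 = 3.6 kcal/mol.
tBu at 120° (eclipsed): Et–Cl eclipsed, H–tBu eclipsed, Ph–H eclipsed; 2.4 + 2.3 + 1.9 = 6.6 kcal/mol.
tBu at 180° (staggered): Et–Cl gauche, Ph–tBu gauche; 0.8 + 1.4 = 2.2 kcal/mol.
tBu at 240° (eclipsed): Et–H eclipsed, H–Cl eclipsed, Ph–tBu eclipsed; 1.7 + 1.5 + 5.3 = 8.5 kcal/mol.
tBu at 300° (staggered): Et–tBu gauche, Ph–tBu gauche, Ph–Cl gauche; 1.7 + 1.4 + 1.1 = 4.2 kcal/mol.
The maximum (9.1 kcal/mol) occurs with tBu at 0°.

0°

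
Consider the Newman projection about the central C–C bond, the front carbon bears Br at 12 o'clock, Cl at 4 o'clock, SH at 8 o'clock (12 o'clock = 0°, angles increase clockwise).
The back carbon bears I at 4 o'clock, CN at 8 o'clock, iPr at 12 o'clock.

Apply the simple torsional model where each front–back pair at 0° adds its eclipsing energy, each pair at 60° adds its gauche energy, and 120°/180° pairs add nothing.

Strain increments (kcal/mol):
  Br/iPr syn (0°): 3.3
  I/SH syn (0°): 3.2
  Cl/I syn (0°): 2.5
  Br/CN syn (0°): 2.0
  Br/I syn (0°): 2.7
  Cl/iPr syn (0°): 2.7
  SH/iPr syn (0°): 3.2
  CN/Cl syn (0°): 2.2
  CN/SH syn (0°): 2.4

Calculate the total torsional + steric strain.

This conformer (eclipsed): Br–iPr eclipsed, Cl–I eclipsed, SH–CN eclipsed; 3.3 + 2.5 + 2.4 = 8.2 kcal/mol.

8.2 kcal/mol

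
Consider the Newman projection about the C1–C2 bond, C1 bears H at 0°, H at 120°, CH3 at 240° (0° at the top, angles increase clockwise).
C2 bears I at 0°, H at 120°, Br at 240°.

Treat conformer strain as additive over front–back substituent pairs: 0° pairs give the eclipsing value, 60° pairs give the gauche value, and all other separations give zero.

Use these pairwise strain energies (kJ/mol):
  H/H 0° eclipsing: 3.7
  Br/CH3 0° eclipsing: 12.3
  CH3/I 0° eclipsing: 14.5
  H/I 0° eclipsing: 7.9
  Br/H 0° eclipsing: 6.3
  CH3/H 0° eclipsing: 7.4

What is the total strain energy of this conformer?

This conformer (eclipsed): H–I eclipsed, H–H eclipsed, CH3–Br eclipsed; 7.9 + 3.7 + 12.3 = 23.9 kJ/mol.

23.9 kJ/mol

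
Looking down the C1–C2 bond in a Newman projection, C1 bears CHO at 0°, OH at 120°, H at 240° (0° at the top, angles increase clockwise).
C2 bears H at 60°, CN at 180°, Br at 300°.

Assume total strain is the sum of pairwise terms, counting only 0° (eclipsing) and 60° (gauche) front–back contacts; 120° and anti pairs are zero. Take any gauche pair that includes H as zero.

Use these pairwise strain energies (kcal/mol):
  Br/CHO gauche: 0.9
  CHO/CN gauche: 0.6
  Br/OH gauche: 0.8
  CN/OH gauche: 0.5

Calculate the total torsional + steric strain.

This conformer (staggered): CHO–Br gauche, OH–CN gauche; 0.9 + 0.5 = 1.4 kcal/mol.

1.4 kcal/mol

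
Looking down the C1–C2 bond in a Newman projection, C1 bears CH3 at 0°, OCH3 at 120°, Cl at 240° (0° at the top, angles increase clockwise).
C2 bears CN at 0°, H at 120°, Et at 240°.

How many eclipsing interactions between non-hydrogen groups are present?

Non-H eclipsing pairs: CH3(0°)/CN(0°); Cl(240°)/Et(240°) — 2 interactions.

2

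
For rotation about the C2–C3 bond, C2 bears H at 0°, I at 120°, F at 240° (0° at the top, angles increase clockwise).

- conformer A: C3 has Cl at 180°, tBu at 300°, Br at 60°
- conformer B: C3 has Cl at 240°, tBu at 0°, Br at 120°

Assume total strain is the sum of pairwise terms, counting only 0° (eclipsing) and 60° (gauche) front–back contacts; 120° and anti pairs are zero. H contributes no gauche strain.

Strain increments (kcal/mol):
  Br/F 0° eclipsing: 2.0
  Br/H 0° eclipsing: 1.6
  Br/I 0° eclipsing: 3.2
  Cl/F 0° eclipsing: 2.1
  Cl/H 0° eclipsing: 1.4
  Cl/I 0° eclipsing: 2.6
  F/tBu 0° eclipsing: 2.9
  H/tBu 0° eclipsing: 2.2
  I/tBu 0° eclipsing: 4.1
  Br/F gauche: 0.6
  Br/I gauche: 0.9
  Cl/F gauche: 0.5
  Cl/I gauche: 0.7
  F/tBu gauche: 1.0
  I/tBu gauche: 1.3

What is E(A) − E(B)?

-4.4 kcal/mol

A (staggered): I–Cl gauche, I–Br gauche, F–Cl gauche, F–tBu gauche; 0.7 + 0.9 + 0.5 + 1.0 = 3.1 kcal/mol.
B (eclipsed): H–tBu eclipsed, I–Br eclipsed, F–Cl eclipsed; 2.2 + 3.2 + 2.1 = 7.5 kcal/mol.
E(A) − E(B) = 3.1 − 7.5 = -4.4 kcal/mol.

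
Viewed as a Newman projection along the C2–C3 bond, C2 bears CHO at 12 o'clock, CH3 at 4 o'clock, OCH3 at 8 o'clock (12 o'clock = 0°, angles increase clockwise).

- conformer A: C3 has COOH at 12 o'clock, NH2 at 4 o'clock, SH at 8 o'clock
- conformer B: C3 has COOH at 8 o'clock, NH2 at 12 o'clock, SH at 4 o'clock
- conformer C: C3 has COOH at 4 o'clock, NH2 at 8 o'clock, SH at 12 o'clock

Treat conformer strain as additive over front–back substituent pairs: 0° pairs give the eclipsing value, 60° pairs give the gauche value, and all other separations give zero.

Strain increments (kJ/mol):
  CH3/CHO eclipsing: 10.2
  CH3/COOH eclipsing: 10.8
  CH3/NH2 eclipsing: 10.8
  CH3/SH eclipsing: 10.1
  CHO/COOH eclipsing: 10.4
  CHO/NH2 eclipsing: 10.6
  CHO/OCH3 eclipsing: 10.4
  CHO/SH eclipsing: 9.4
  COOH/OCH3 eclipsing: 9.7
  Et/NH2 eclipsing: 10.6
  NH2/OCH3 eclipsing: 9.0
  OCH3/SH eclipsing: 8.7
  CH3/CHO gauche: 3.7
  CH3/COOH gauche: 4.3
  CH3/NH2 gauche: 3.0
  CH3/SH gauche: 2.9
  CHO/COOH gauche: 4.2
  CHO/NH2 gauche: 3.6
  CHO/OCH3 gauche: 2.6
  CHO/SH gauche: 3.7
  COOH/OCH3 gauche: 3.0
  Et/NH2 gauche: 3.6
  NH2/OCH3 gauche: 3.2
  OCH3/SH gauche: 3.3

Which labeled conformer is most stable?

A (eclipsed): CHO–COOH eclipsed, CH3–NH2 eclipsed, OCH3–SH eclipsed; 10.4 + 10.8 + 8.7 = 29.9 kJ/mol.
B (eclipsed): CHO–NH2 eclipsed, CH3–SH eclipsed, OCH3–COOH eclipsed; 10.6 + 10.1 + 9.7 = 30.4 kJ/mol.
C (eclipsed): CHO–SH eclipsed, CH3–COOH eclipsed, OCH3–NH2 eclipsed; 9.4 + 10.8 + 9.0 = 29.2 kJ/mol.
C has the lowest total (29.2 kJ/mol).

C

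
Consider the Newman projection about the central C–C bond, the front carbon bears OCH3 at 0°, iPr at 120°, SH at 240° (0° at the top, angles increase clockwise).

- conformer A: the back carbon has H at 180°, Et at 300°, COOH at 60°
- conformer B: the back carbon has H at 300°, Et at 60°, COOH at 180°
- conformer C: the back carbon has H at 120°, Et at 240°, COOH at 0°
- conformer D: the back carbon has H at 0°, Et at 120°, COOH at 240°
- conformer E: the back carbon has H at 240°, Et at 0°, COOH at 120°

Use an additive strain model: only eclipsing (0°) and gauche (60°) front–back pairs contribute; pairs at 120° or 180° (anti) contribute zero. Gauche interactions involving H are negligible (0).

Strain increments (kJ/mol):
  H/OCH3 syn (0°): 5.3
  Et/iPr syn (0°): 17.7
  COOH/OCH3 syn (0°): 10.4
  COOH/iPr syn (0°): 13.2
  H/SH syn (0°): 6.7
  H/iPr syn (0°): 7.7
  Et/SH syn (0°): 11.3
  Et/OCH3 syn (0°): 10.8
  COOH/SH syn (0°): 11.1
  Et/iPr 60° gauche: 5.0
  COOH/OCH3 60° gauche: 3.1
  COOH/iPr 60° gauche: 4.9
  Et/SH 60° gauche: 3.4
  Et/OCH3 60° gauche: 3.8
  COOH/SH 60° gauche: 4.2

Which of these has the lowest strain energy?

A

A (staggered): OCH3–Et gauche, OCH3–COOH gauche, iPr–COOH gauche, SH–Et gauche; 3.8 + 3.1 + 4.9 + 3.4 = 15.2 kJ/mol.
B (staggered): OCH3–Et gauche, iPr–Et gauche, iPr–COOH gauche, SH–COOH gauche; 3.8 + 5.0 + 4.9 + 4.2 = 17.9 kJ/mol.
C (eclipsed): OCH3–COOH eclipsed, iPr–H eclipsed, SH–Et eclipsed; 10.4 + 7.7 + 11.3 = 29.4 kJ/mol.
D (eclipsed): OCH3–H eclipsed, iPr–Et eclipsed, SH–COOH eclipsed; 5.3 + 17.7 + 11.1 = 34.1 kJ/mol.
E (eclipsed): OCH3–Et eclipsed, iPr–COOH eclipsed, SH–H eclipsed; 10.8 + 13.2 + 6.7 = 30.7 kJ/mol.
A has the lowest total (15.2 kJ/mol).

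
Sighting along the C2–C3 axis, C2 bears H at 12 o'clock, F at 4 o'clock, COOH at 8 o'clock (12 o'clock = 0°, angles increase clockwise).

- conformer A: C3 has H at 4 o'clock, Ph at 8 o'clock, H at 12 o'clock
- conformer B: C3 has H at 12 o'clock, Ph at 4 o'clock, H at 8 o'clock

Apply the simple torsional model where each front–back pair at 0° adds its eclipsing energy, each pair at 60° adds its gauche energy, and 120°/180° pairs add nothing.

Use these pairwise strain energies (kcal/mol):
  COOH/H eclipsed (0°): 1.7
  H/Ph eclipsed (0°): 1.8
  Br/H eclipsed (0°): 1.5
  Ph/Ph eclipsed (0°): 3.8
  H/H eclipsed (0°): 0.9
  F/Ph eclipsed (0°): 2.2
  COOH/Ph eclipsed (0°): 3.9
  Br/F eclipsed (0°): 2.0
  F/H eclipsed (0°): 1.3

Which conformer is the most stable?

A (eclipsed): H(0°)/H(0°) eclipsed 0.9; F(120°)/H(120°) eclipsed 1.3; COOH(240°)/Ph(240°) eclipsed 3.9 → 6.1 kcal/mol.
B (eclipsed): H(0°)/H(0°) eclipsed 0.9; F(120°)/Ph(120°) eclipsed 2.2; COOH(240°)/H(240°) eclipsed 1.7 → 4.8 kcal/mol.
B has the lowest total (4.8 kcal/mol).

B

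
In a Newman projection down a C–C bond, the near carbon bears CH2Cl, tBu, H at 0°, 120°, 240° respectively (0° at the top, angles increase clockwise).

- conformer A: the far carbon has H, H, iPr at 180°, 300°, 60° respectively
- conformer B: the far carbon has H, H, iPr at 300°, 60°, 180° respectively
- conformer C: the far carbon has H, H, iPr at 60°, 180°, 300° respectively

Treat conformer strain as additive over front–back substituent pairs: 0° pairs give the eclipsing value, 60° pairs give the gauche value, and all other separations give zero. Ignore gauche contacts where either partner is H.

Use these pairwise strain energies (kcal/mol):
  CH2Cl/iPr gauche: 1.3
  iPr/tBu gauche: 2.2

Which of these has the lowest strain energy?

A (staggered): CH2Cl(0°)/iPr(60°) gauche 1.3; tBu(120°)/iPr(60°) gauche 2.2 → 3.5 kcal/mol.
B (staggered): tBu(120°)/iPr(180°) gauche 2.2 → 2.2 kcal/mol.
C (staggered): CH2Cl(0°)/iPr(300°) gauche 1.3 → 1.3 kcal/mol.
C has the lowest total (1.3 kcal/mol).

C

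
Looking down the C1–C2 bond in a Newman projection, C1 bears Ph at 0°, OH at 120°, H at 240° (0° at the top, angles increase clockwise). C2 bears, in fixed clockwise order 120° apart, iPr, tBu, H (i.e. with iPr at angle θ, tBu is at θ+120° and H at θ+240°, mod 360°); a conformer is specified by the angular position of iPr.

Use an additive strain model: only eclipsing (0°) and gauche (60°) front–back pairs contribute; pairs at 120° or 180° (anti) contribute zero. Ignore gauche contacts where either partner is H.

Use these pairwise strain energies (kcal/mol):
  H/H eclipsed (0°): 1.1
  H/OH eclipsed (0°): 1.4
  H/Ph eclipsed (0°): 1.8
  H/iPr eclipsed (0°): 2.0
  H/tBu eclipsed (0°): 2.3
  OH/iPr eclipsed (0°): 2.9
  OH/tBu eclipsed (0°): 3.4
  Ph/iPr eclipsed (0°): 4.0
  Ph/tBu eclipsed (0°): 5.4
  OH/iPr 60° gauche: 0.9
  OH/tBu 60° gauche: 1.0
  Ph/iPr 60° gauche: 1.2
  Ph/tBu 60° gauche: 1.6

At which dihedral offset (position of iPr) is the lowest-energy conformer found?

iPr at 0° (eclipsed): Ph(0°)/iPr(0°) eclipsed 4.0; OH(120°)/tBu(120°) eclipsed 3.4; H(240°)/H(240°) eclipsed 1.1 → 8.5 kcal/mol.
iPr at 60° (staggered): Ph(0°)/iPr(60°) gauche 1.2; OH(120°)/iPr(60°) gauche 0.9; OH(120°)/tBu(180°) gauche 1.0 → 3.1 kcal/mol.
iPr at 120° (eclipsed): Ph(0°)/H(0°) eclipsed 1.8; OH(120°)/iPr(120°) eclipsed 2.9; H(240°)/tBu(240°) eclipsed 2.3 → 7.0 kcal/mol.
iPr at 180° (staggered): Ph(0°)/tBu(300°) gauche 1.6; OH(120°)/iPr(180°) gauche 0.9 → 2.5 kcal/mol.
iPr at 240° (eclipsed): Ph(0°)/tBu(0°) eclipsed 5.4; OH(120°)/H(120°) eclipsed 1.4; H(240°)/iPr(240°) eclipsed 2.0 → 8.8 kcal/mol.
iPr at 300° (staggered): Ph(0°)/iPr(300°) gauche 1.2; Ph(0°)/tBu(60°) gauche 1.6; OH(120°)/tBu(60°) gauche 1.0 → 3.8 kcal/mol.
The minimum (2.5 kcal/mol) occurs with iPr at 180°.

180°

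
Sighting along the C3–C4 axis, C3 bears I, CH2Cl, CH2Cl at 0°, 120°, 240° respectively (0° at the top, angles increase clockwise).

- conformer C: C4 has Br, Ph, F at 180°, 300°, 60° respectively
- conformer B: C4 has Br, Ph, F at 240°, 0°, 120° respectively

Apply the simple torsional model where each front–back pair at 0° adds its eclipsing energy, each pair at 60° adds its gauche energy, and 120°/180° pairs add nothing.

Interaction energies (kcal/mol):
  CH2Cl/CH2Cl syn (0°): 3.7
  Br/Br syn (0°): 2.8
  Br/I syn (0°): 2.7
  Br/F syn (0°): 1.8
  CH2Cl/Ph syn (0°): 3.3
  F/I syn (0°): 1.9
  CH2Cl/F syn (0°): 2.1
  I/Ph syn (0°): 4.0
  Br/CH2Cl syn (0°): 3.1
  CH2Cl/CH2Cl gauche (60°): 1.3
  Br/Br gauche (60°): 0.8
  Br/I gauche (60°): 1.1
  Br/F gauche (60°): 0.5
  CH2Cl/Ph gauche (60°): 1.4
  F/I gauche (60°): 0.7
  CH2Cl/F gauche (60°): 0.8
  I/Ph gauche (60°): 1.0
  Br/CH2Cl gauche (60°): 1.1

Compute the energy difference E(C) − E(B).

-3.1 kcal/mol

C is staggered. I at 0° is gauche with Ph at 300° (1.0); I at 0° is gauche with F at 60° (0.7); CH2Cl at 120° is gauche with Br at 180° (1.1); CH2Cl at 120° is gauche with F at 60° (0.8); CH2Cl at 240° is gauche with Br at 180° (1.1); CH2Cl at 240° is gauche with Ph at 300° (1.4). Total 6.1 kcal/mol.
B is eclipsed. I at 0° is eclipsed with Ph at 0° (4.0); CH2Cl at 120° is eclipsed with F at 120° (2.1); CH2Cl at 240° is eclipsed with Br at 240° (3.1). Total 9.2 kcal/mol.
E(C) − E(B) = 6.1 − 9.2 = -3.1 kcal/mol.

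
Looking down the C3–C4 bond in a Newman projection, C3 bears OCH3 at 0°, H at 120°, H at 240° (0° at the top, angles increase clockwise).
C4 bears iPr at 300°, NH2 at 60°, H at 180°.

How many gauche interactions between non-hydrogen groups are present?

2

Non-H gauche pairs: OCH3(0°)/iPr(300°); OCH3(0°)/NH2(60°) — 2 interactions.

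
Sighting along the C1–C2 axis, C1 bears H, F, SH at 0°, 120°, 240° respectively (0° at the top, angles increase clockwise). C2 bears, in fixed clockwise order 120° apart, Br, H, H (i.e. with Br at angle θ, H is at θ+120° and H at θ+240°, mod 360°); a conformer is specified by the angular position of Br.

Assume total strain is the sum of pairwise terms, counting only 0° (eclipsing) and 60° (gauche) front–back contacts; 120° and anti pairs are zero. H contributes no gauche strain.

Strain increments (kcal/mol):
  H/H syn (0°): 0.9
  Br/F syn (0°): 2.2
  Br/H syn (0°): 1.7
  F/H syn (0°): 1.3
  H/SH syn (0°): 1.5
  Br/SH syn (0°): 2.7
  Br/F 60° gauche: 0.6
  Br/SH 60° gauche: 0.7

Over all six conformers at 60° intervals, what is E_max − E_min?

4.3 kcal/mol

Br at 0° (eclipsed): H–Br eclipsed, F–H eclipsed, SH–H eclipsed; 1.7 + 1.3 + 1.5 = 4.5 kcal/mol.
Br at 60° (staggered): F–Br gauche; 0.6 = 0.6 kcal/mol.
Br at 120° (eclipsed): H–H eclipsed, F–Br eclipsed, SH–H eclipsed; 0.9 + 2.2 + 1.5 = 4.6 kcal/mol.
Br at 180° (staggered): F–Br gauche, SH–Br gauche; 0.6 + 0.7 = 1.3 kcal/mol.
Br at 240° (eclipsed): H–H eclipsed, F–H eclipsed, SH–Br eclipsed; 0.9 + 1.3 + 2.7 = 4.9 kcal/mol.
Br at 300° (staggered): SH–Br gauche; 0.7 = 0.7 kcal/mol.
Max at 240° (4.9 kcal/mol), min at 60° (0.6 kcal/mol); barrier = 4.3 kcal/mol.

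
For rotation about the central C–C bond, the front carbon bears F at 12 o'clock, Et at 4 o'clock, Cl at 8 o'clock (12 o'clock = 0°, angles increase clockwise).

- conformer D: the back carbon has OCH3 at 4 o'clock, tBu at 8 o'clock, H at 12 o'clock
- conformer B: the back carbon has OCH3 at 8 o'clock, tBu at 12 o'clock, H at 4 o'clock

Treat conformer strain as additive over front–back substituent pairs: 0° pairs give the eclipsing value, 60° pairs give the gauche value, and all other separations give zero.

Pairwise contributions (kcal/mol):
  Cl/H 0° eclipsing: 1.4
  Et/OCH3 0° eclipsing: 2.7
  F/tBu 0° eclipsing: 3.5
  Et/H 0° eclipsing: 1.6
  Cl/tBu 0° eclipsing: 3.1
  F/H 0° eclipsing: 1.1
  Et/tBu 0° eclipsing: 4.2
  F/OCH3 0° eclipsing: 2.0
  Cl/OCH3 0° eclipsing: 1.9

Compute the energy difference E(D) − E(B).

D (eclipsed): F(0°)/H(0°) eclipsed 1.1; Et(120°)/OCH3(120°) eclipsed 2.7; Cl(240°)/tBu(240°) eclipsed 3.1 → 6.9 kcal/mol.
B (eclipsed): F(0°)/tBu(0°) eclipsed 3.5; Et(120°)/H(120°) eclipsed 1.6; Cl(240°)/OCH3(240°) eclipsed 1.9 → 7.0 kcal/mol.
E(D) − E(B) = 6.9 − 7.0 = -0.1 kcal/mol.

-0.1 kcal/mol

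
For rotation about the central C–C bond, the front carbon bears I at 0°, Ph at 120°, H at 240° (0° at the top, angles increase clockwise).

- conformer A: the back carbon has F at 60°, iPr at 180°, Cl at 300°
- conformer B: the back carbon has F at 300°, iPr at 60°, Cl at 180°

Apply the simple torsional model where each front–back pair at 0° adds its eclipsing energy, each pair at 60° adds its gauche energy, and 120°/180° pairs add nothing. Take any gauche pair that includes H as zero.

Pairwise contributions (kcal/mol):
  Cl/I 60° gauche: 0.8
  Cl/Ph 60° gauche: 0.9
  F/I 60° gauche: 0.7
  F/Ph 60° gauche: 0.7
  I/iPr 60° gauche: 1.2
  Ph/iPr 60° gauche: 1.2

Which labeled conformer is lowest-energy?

A is staggered. I at 0° is gauche with F at 60° (0.7); I at 0° is gauche with Cl at 300° (0.8); Ph at 120° is gauche with F at 60° (0.7); Ph at 120° is gauche with iPr at 180° (1.2). Total 3.4 kcal/mol.
B is staggered. I at 0° is gauche with F at 300° (0.7); I at 0° is gauche with iPr at 60° (1.2); Ph at 120° is gauche with iPr at 60° (1.2); Ph at 120° is gauche with Cl at 180° (0.9). Total 4.0 kcal/mol.
A has the lowest total (3.4 kcal/mol).

A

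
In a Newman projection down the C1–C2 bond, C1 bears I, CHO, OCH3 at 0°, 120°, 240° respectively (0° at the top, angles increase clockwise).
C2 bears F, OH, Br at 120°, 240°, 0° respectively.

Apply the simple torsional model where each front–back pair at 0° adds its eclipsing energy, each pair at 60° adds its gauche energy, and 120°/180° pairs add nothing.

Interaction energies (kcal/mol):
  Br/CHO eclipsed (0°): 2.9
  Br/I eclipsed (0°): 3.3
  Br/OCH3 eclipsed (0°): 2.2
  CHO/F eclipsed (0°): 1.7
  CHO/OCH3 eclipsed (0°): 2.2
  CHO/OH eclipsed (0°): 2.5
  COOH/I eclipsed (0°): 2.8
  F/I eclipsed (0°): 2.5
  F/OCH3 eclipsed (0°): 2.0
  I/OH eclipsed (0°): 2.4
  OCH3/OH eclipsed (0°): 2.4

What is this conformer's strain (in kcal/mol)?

7.4 kcal/mol

This conformer is eclipsed. I at 0° is eclipsed with Br at 0° (3.3); CHO at 120° is eclipsed with F at 120° (1.7); OCH3 at 240° is eclipsed with OH at 240° (2.4). Total 7.4 kcal/mol.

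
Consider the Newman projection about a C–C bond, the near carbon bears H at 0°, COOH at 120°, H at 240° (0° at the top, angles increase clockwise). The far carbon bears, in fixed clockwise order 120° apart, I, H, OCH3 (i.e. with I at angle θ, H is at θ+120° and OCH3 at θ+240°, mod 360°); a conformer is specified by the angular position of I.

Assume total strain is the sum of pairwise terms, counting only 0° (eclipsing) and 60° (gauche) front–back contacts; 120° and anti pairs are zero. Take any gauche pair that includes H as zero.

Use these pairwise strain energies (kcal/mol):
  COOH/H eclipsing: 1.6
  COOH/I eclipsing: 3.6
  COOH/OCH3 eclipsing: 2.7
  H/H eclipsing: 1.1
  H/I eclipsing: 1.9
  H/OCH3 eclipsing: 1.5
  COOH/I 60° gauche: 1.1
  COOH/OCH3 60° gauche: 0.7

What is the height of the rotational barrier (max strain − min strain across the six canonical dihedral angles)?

I at 0° (eclipsed): H–I eclipsed, COOH–H eclipsed, H–OCH3 eclipsed; 1.9 + 1.6 + 1.5 = 5.0 kcal/mol.
I at 60° (staggered): COOH–I gauche; 1.1 = 1.1 kcal/mol.
I at 120° (eclipsed): H–OCH3 eclipsed, COOH–I eclipsed, H–H eclipsed; 1.5 + 3.6 + 1.1 = 6.2 kcal/mol.
I at 180° (staggered): COOH–I gauche, COOH–OCH3 gauche; 1.1 + 0.7 = 1.8 kcal/mol.
I at 240° (eclipsed): H–H eclipsed, COOH–OCH3 eclipsed, H–I eclipsed; 1.1 + 2.7 + 1.9 = 5.7 kcal/mol.
I at 300° (staggered): COOH–OCH3 gauche; 0.7 = 0.7 kcal/mol.
Max at 120° (6.2 kcal/mol), min at 300° (0.7 kcal/mol); barrier = 5.5 kcal/mol.

5.5 kcal/mol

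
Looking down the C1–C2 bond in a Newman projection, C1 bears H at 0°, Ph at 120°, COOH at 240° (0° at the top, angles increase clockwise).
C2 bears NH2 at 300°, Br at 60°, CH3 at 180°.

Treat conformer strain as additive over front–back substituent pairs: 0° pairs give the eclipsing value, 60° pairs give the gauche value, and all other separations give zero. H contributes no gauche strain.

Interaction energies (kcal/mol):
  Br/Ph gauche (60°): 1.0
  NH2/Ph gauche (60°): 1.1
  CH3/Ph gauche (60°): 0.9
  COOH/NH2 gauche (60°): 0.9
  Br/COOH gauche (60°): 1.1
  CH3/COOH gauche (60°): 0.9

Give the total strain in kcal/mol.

3.7 kcal/mol

This conformer (staggered): Ph–Br gauche, Ph–CH3 gauche, COOH–NH2 gauche, COOH–CH3 gauche; 1.0 + 0.9 + 0.9 + 0.9 = 3.7 kcal/mol.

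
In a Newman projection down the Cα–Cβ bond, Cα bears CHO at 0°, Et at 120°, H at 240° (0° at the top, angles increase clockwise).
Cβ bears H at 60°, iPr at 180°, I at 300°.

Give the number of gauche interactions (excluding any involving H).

Non-H gauche pairs: CHO(0°)/I(300°); Et(120°)/iPr(180°) — 2 interactions.

2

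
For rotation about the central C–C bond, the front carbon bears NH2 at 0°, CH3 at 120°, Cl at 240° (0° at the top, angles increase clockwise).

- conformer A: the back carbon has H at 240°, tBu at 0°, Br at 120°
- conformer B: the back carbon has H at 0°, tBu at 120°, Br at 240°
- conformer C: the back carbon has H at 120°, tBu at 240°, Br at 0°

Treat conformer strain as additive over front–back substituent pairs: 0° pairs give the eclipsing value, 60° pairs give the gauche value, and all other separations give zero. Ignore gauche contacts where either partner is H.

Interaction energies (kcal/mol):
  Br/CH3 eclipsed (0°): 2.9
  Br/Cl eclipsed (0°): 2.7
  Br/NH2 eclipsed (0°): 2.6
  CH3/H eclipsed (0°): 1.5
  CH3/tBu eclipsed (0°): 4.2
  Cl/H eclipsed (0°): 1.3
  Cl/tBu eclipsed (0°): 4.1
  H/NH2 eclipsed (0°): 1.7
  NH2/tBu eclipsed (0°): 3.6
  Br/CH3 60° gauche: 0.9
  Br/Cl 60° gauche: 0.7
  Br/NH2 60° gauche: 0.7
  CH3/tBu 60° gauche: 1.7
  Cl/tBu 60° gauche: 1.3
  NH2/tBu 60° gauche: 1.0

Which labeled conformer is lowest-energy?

A

A (eclipsed): NH2(0°)/tBu(0°) eclipsed 3.6; CH3(120°)/Br(120°) eclipsed 2.9; Cl(240°)/H(240°) eclipsed 1.3 → 7.8 kcal/mol.
B (eclipsed): NH2(0°)/H(0°) eclipsed 1.7; CH3(120°)/tBu(120°) eclipsed 4.2; Cl(240°)/Br(240°) eclipsed 2.7 → 8.6 kcal/mol.
C (eclipsed): NH2(0°)/Br(0°) eclipsed 2.6; CH3(120°)/H(120°) eclipsed 1.5; Cl(240°)/tBu(240°) eclipsed 4.1 → 8.2 kcal/mol.
A has the lowest total (7.8 kcal/mol).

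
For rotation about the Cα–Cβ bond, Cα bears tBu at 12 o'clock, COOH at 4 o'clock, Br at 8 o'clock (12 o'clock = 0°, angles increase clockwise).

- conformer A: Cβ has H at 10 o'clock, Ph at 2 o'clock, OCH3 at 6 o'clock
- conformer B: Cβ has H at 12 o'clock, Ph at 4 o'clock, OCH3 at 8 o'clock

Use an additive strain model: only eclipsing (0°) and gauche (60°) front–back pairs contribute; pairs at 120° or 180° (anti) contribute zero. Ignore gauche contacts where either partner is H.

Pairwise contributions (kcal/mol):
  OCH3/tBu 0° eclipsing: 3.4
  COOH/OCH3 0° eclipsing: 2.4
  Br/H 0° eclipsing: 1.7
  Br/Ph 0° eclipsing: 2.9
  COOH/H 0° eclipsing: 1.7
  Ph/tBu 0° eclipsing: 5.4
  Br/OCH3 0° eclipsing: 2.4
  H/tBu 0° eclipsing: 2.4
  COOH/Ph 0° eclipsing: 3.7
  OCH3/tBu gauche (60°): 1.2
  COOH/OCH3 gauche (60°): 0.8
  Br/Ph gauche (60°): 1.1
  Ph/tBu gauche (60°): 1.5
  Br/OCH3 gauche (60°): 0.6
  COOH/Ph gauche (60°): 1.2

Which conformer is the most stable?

A (staggered): tBu(0°)/Ph(60°) gauche 1.5; COOH(120°)/Ph(60°) gauche 1.2; COOH(120°)/OCH3(180°) gauche 0.8; Br(240°)/OCH3(180°) gauche 0.6 → 4.1 kcal/mol.
B (eclipsed): tBu(0°)/H(0°) eclipsed 2.4; COOH(120°)/Ph(120°) eclipsed 3.7; Br(240°)/OCH3(240°) eclipsed 2.4 → 8.5 kcal/mol.
A has the lowest total (4.1 kcal/mol).

A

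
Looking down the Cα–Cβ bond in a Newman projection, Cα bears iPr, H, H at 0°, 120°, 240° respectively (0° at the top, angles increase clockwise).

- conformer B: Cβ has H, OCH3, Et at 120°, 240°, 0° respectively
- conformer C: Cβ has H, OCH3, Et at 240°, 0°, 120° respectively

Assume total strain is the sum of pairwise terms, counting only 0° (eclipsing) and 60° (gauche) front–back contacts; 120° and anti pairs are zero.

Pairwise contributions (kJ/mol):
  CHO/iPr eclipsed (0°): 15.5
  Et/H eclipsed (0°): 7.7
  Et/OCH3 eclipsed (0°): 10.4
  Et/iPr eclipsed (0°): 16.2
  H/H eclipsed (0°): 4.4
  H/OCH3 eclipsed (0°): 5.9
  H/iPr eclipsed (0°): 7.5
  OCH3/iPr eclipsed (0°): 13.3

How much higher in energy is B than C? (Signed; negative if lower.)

+1.1 kJ/mol

B (eclipsed): iPr–Et eclipsed, H–H eclipsed, H–OCH3 eclipsed; 16.2 + 4.4 + 5.9 = 26.5 kJ/mol.
C (eclipsed): iPr–OCH3 eclipsed, H–Et eclipsed, H–H eclipsed; 13.3 + 7.7 + 4.4 = 25.4 kJ/mol.
E(B) − E(C) = 26.5 − 25.4 = +1.1 kJ/mol.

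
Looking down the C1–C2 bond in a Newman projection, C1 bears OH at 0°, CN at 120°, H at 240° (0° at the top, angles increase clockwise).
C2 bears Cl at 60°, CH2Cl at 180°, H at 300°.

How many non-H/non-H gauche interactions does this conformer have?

Non-H gauche pairs: OH(0°)/Cl(60°); CN(120°)/Cl(60°); CN(120°)/CH2Cl(180°) — 3 interactions.

3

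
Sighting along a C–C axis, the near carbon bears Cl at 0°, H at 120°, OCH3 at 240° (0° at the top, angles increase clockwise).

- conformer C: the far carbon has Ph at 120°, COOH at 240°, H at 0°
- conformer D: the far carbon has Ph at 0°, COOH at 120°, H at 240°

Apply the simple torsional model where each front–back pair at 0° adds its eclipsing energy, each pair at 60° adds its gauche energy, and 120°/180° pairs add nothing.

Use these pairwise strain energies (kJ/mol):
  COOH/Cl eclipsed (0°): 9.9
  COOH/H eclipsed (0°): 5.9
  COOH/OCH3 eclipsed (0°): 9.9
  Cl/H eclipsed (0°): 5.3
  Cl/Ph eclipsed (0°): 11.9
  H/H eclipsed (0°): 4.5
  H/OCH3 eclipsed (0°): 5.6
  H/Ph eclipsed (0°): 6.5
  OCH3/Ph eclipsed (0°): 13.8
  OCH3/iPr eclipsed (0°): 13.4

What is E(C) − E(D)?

C (eclipsed): Cl–H eclipsed, H–Ph eclipsed, OCH3–COOH eclipsed; 5.3 + 6.5 + 9.9 = 21.7 kJ/mol.
D (eclipsed): Cl–Ph eclipsed, H–COOH eclipsed, OCH3–H eclipsed; 11.9 + 5.9 + 5.6 = 23.4 kJ/mol.
E(C) − E(D) = 21.7 − 23.4 = -1.7 kJ/mol.

-1.7 kJ/mol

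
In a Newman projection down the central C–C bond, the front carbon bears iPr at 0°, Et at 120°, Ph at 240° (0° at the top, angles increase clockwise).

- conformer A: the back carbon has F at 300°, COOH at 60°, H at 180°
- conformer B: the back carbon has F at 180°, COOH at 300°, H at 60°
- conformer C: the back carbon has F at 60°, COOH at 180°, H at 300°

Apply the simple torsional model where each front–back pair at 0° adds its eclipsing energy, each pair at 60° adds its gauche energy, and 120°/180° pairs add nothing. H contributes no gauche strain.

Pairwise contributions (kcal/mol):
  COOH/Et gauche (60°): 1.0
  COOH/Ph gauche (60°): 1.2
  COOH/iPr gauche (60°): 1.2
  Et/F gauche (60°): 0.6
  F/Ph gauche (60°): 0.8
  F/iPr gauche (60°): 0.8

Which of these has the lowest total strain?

C

A (staggered): iPr–F gauche, iPr–COOH gauche, Et–COOH gauche, Ph–F gauche; 0.8 + 1.2 + 1.0 + 0.8 = 3.8 kcal/mol.
B (staggered): iPr–COOH gauche, Et–F gauche, Ph–F gauche, Ph–COOH gauche; 1.2 + 0.6 + 0.8 + 1.2 = 3.8 kcal/mol.
C (staggered): iPr–F gauche, Et–F gauche, Et–COOH gauche, Ph–COOH gauche; 0.8 + 0.6 + 1.0 + 1.2 = 3.6 kcal/mol.
C has the lowest total (3.6 kcal/mol).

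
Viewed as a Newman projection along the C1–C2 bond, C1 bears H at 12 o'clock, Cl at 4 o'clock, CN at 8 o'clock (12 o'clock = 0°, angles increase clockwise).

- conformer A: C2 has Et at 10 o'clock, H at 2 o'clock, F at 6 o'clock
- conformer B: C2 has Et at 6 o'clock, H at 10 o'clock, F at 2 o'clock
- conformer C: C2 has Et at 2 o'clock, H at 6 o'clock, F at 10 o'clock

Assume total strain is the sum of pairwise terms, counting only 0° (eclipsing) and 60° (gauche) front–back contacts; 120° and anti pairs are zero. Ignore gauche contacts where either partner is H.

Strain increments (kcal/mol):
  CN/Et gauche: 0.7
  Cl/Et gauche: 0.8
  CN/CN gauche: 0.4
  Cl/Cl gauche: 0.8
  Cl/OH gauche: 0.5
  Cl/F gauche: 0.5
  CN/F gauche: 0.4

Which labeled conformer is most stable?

A is staggered. Cl at 120° is gauche with F at 180° (0.5); CN at 240° is gauche with Et at 300° (0.7); CN at 240° is gauche with F at 180° (0.4). Total 1.6 kcal/mol.
B is staggered. Cl at 120° is gauche with Et at 180° (0.8); Cl at 120° is gauche with F at 60° (0.5); CN at 240° is gauche with Et at 180° (0.7). Total 2.0 kcal/mol.
C is staggered. Cl at 120° is gauche with Et at 60° (0.8); CN at 240° is gauche with F at 300° (0.4). Total 1.2 kcal/mol.
C has the lowest total (1.2 kcal/mol).

C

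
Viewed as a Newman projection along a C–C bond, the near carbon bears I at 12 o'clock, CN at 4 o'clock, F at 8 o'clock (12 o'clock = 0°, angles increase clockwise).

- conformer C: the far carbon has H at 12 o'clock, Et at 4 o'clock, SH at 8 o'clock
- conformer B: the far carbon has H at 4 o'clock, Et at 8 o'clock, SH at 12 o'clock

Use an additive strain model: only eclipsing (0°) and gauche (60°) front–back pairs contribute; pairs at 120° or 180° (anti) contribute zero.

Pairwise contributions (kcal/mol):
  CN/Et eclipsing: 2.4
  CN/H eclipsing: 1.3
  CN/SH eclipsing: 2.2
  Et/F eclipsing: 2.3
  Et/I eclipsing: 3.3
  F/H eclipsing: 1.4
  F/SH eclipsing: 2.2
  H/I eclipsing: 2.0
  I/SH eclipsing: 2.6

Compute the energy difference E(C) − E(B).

C (eclipsed): I(0°)/H(0°) eclipsed 2.0; CN(120°)/Et(120°) eclipsed 2.4; F(240°)/SH(240°) eclipsed 2.2 → 6.6 kcal/mol.
B (eclipsed): I(0°)/SH(0°) eclipsed 2.6; CN(120°)/H(120°) eclipsed 1.3; F(240°)/Et(240°) eclipsed 2.3 → 6.2 kcal/mol.
E(C) − E(B) = 6.6 − 6.2 = +0.4 kcal/mol.

+0.4 kcal/mol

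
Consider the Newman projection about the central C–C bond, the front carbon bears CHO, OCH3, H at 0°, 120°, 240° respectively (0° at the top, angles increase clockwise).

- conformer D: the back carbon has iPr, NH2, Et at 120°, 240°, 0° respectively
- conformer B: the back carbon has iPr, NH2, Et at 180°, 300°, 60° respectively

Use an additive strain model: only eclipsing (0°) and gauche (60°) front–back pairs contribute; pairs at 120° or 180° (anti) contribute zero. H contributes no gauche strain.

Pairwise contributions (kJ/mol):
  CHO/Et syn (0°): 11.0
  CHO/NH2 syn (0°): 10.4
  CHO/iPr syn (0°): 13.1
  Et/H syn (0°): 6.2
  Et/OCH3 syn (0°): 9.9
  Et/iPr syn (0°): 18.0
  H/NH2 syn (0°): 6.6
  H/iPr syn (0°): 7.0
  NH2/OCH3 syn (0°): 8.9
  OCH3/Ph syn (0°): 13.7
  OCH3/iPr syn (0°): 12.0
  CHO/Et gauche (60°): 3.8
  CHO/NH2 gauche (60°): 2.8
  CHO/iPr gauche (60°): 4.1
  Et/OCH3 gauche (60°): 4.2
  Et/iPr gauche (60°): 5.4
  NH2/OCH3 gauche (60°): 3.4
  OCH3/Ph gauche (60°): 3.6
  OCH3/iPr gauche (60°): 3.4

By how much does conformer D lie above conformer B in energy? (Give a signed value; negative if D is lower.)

D (eclipsed): CHO(0°)/Et(0°) eclipsed 11.0; OCH3(120°)/iPr(120°) eclipsed 12.0; H(240°)/NH2(240°) eclipsed 6.6 → 29.6 kJ/mol.
B (staggered): CHO(0°)/NH2(300°) gauche 2.8; CHO(0°)/Et(60°) gauche 3.8; OCH3(120°)/iPr(180°) gauche 3.4; OCH3(120°)/Et(60°) gauche 4.2 → 14.2 kJ/mol.
E(D) − E(B) = 29.6 − 14.2 = +15.4 kJ/mol.

+15.4 kJ/mol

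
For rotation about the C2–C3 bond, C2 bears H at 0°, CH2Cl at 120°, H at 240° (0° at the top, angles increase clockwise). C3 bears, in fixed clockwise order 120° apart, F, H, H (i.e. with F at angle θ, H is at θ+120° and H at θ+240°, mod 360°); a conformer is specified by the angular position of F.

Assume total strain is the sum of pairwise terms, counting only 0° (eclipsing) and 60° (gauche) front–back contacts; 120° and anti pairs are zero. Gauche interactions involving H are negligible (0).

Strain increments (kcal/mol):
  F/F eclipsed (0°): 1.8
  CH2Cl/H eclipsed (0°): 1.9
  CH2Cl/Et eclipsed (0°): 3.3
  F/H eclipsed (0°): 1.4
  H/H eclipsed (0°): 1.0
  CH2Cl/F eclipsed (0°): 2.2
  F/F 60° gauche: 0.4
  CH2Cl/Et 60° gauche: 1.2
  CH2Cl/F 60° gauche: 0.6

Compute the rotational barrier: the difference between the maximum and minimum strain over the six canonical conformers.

F at 0° (eclipsed): H(0°)/F(0°) eclipsed 1.4; CH2Cl(120°)/H(120°) eclipsed 1.9; H(240°)/H(240°) eclipsed 1.0 → 4.3 kcal/mol.
F at 60° (staggered): CH2Cl(120°)/F(60°) gauche 0.6 → 0.6 kcal/mol.
F at 120° (eclipsed): H(0°)/H(0°) eclipsed 1.0; CH2Cl(120°)/F(120°) eclipsed 2.2; H(240°)/H(240°) eclipsed 1.0 → 4.2 kcal/mol.
F at 180° (staggered): CH2Cl(120°)/F(180°) gauche 0.6 → 0.6 kcal/mol.
F at 240° (eclipsed): H(0°)/H(0°) eclipsed 1.0; CH2Cl(120°)/H(120°) eclipsed 1.9; H(240°)/F(240°) eclipsed 1.4 → 4.3 kcal/mol.
F at 300° (staggered): no non-H gauche contacts → 0.0 kcal/mol.
Max at 0° (4.3 kcal/mol), min at 300° (0.0 kcal/mol); barrier = 4.3 kcal/mol.

4.3 kcal/mol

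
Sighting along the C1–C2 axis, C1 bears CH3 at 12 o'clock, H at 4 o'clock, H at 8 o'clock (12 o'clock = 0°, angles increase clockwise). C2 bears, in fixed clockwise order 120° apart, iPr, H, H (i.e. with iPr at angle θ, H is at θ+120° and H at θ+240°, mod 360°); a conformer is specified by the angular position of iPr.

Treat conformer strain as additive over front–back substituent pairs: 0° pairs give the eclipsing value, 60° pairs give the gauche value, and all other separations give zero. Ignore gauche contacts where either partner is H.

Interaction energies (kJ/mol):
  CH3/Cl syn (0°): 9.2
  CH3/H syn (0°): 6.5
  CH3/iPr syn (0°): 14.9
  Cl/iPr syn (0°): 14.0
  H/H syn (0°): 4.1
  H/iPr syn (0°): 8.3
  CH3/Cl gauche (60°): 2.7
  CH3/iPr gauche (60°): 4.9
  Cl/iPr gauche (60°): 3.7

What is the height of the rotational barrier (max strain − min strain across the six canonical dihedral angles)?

23.1 kJ/mol

iPr at 0° is eclipsed. CH3 at 0° is eclipsed with iPr at 0° (14.9); H at 120° is eclipsed with H at 120° (4.1); H at 240° is eclipsed with H at 240° (4.1). Total 23.1 kJ/mol.
iPr at 60° is staggered. CH3 at 0° is gauche with iPr at 60° (4.9). Total 4.9 kJ/mol.
iPr at 120° is eclipsed. CH3 at 0° is eclipsed with H at 0° (6.5); H at 120° is eclipsed with iPr at 120° (8.3); H at 240° is eclipsed with H at 240° (4.1). Total 18.9 kJ/mol.
iPr at 180° (staggered): no non-H gauche contacts → 0.0 kJ/mol.
iPr at 240° is eclipsed. CH3 at 0° is eclipsed with H at 0° (6.5); H at 120° is eclipsed with H at 120° (4.1); H at 240° is eclipsed with iPr at 240° (8.3). Total 18.9 kJ/mol.
iPr at 300° is staggered. CH3 at 0° is gauche with iPr at 300° (4.9). Total 4.9 kJ/mol.
Max at 0° (23.1 kJ/mol), min at 180° (0.0 kJ/mol); barrier = 23.1 kJ/mol.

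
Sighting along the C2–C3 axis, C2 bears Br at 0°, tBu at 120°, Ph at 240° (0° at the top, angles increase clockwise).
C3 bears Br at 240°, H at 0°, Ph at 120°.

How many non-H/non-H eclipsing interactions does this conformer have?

Non-H eclipsing pairs: tBu(120°)/Ph(120°); Ph(240°)/Br(240°) — 2 interactions.

2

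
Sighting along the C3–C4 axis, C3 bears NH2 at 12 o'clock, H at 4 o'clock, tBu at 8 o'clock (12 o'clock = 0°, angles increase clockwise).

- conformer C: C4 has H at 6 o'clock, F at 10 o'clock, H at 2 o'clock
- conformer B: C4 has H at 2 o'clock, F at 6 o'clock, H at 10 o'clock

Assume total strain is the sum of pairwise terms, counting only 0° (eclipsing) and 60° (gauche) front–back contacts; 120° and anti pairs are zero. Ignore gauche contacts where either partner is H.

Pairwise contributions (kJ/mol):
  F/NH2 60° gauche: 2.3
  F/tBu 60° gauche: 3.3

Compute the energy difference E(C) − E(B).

+2.3 kJ/mol

C (staggered): NH2(0°)/F(300°) gauche 2.3; tBu(240°)/F(300°) gauche 3.3 → 5.6 kJ/mol.
B (staggered): tBu(240°)/F(180°) gauche 3.3 → 3.3 kJ/mol.
E(C) − E(B) = 5.6 − 3.3 = +2.3 kJ/mol.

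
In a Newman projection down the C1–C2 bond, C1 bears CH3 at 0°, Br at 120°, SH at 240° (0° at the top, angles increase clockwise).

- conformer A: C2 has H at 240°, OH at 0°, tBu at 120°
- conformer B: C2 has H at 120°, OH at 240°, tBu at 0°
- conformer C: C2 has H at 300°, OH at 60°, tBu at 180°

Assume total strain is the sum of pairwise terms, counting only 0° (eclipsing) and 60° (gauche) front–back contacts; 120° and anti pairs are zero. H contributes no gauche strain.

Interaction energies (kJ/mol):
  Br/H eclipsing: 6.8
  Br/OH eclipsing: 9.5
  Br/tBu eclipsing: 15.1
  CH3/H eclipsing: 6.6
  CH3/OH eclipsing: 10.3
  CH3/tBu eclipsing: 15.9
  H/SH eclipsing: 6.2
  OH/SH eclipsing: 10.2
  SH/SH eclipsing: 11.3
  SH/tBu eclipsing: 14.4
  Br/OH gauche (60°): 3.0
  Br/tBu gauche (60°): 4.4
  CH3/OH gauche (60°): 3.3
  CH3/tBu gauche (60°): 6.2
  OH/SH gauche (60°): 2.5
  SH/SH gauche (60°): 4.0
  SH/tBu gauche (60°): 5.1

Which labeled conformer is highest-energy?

B

A (eclipsed): CH3(0°)/OH(0°) eclipsed 10.3; Br(120°)/tBu(120°) eclipsed 15.1; SH(240°)/H(240°) eclipsed 6.2 → 31.6 kJ/mol.
B (eclipsed): CH3(0°)/tBu(0°) eclipsed 15.9; Br(120°)/H(120°) eclipsed 6.8; SH(240°)/OH(240°) eclipsed 10.2 → 32.9 kJ/mol.
C (staggered): CH3(0°)/OH(60°) gauche 3.3; Br(120°)/OH(60°) gauche 3.0; Br(120°)/tBu(180°) gauche 4.4; SH(240°)/tBu(180°) gauche 5.1 → 15.8 kJ/mol.
B has the highest total (32.9 kJ/mol).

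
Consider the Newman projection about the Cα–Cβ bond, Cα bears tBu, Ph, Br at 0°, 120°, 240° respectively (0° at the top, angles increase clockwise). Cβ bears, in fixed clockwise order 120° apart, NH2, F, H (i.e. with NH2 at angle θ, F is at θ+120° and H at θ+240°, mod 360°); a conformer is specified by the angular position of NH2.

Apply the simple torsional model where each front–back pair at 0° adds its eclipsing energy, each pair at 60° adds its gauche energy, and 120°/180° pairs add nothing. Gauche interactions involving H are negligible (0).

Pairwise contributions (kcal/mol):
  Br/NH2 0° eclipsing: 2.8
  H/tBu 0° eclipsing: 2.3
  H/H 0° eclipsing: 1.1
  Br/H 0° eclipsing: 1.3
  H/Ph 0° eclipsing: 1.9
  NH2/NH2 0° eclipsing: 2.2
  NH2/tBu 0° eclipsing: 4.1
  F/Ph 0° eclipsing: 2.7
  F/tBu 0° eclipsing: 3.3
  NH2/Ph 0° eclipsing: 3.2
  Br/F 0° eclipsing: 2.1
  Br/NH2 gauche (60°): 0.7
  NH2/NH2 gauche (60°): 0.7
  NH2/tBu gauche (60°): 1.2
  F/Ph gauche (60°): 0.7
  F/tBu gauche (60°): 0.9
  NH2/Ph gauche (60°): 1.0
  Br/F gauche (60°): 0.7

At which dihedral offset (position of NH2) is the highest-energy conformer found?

NH2 at 0° (eclipsed): tBu–NH2 eclipsed, Ph–F eclipsed, Br–H eclipsed; 4.1 + 2.7 + 1.3 = 8.1 kcal/mol.
NH2 at 60° (staggered): tBu–NH2 gauche, Ph–NH2 gauche, Ph–F gauche, Br–F gauche; 1.2 + 1.0 + 0.7 + 0.7 = 3.6 kcal/mol.
NH2 at 120° (eclipsed): tBu–H eclipsed, Ph–NH2 eclipsed, Br–F eclipsed; 2.3 + 3.2 + 2.1 = 7.6 kcal/mol.
NH2 at 180° (staggered): tBu–F gauche, Ph–NH2 gauche, Br–NH2 gauche, Br–F gauche; 0.9 + 1.0 + 0.7 + 0.7 = 3.3 kcal/mol.
NH2 at 240° (eclipsed): tBu–F eclipsed, Ph–H eclipsed, Br–NH2 eclipsed; 3.3 + 1.9 + 2.8 = 8.0 kcal/mol.
NH2 at 300° (staggered): tBu–NH2 gauche, tBu–F gauche, Ph–F gauche, Br–NH2 gauche; 1.2 + 0.9 + 0.7 + 0.7 = 3.5 kcal/mol.
The maximum (8.1 kcal/mol) occurs with NH2 at 0°.

0°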